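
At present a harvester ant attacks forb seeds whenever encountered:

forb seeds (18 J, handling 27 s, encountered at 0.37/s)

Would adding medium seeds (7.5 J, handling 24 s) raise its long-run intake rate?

No

Current rate: (0.37×18)/(1 + 0.37×27) = 0.606 J/s.
medium seeds: E/h = 7.5/24 = 0.3125 J/s.
0.3125 < 0.606, so adding medium seeds would lower the average — exclude it.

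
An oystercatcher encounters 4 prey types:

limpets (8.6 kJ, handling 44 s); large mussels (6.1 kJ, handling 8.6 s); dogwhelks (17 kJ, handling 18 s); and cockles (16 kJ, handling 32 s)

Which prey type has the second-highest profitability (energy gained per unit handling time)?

large mussels

Profitability E/h (kJ/s): limpets = 8.6/44 = 0.195, large mussels = 6.1/8.6 = 0.709, dogwhelks = 17/18 = 0.944, cockles = 16/32 = 0.5.
Ranked: dogwhelks > large mussels > cockles > limpets.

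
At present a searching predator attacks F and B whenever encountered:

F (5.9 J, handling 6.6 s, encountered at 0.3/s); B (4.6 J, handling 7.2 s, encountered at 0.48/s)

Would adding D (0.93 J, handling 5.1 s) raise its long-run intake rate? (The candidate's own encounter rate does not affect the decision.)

No

Current rate: (0.3×5.9 + 0.48×4.6)/(1 + 0.3×6.6 + 0.48×7.2) = 0.6181 J/s.
Profitability of D: 0.93/5.1 = 0.1824 J/s.
0.1824 < 0.6181, so adding D would lower the average — exclude it.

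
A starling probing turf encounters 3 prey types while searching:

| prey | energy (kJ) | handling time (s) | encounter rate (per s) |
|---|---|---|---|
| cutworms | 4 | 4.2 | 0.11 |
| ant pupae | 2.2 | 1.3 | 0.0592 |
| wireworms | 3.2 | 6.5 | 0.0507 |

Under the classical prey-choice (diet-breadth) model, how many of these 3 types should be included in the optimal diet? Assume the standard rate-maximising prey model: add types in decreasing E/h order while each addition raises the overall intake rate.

3

Rank by E/h (kJ/s): ant pupae 1.69, cutworms 0.952, wireworms 0.492. Include each in turn until the next type's E/h falls below the running intake rate.
Rate on top 1: 0.1209. cutworms: 0.952 > 0.1209 → include.
Rate on top 2: 0.3705. wireworms: 0.492 > 0.3705 → include.
Optimal diet: ant pupae, cutworms, wireworms — 3 of 3 types.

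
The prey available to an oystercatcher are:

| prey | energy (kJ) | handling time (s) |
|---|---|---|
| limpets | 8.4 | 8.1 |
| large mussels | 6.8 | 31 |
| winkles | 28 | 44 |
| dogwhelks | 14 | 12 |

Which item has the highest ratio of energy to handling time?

Profitability E/h (kJ/s): limpets = 8.4/8.1 = 1.04, large mussels = 6.8/31 = 0.219, winkles = 28/44 = 0.636, dogwhelks = 14/12 = 1.17.
Ranked: dogwhelks > limpets > winkles > large mussels.

dogwhelks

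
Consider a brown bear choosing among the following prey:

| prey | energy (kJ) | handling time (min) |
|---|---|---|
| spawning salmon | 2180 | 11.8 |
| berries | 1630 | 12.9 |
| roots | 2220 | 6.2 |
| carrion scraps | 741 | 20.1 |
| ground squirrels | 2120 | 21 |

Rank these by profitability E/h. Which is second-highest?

spawning salmon

In descending order of E/h:
roots: 2220/6.2 = 358 kJ/min
spawning salmon: 2180/11.8 = 185 kJ/min
berries: 1630/12.9 = 126 kJ/min
ground squirrels: 2120/21 = 101 kJ/min
carrion scraps: 741/20.1 = 36.9 kJ/min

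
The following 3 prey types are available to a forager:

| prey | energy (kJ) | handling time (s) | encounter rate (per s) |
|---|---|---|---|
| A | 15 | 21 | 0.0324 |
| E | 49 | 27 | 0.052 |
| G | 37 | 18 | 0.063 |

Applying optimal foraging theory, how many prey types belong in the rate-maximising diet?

2

Rank by E/h (kJ/s): G 2.06, E 1.81, A 0.714. Include each in turn until the next type's E/h falls below the running intake rate.
Rate on top 1: 1.092. E: 1.81 > 1.092 → include.
Rate on top 2: 1.379. A: 0.714 < 1.379 → exclude; stop.
Optimal diet: G, E — 2 of 3 types.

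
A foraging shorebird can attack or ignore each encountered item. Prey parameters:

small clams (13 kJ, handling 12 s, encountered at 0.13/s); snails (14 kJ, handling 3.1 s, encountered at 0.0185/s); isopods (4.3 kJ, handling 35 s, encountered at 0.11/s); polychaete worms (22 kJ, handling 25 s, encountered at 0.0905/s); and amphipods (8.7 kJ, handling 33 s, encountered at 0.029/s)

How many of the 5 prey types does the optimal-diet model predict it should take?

3

Rank by E/h (kJ/s): snails 4.52, small clams 1.08, polychaete worms 0.88, amphipods 0.264, isopods 0.123. Include each in turn until the next type's E/h falls below the running intake rate.
Rate on top 1: 0.245. small clams: 1.08 > 0.245 → include.
Rate on top 2: 0.7446. polychaete worms: 0.88 > 0.7446 → include.
Rate on top 3: 0.8074. amphipods: 0.264 < 0.8074 → exclude; stop.
Optimal diet: snails, small clams, polychaete worms — 3 of 5 types.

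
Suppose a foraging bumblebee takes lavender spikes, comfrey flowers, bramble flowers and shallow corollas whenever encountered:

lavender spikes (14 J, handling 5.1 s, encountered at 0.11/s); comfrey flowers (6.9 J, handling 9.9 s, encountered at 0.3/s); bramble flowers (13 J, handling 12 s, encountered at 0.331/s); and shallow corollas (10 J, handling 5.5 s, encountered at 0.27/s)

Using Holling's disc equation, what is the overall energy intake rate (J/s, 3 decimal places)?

1.063 J/s

Energy encountered per unit search time: 0.11×14 + 0.3×6.9 + 0.331×13 + 0.27×10 = 10.61 J/s.
Handling time per unit search time: 0.11×5.1 + 0.3×9.9 + 0.331×12 + 0.27×5.5 = 8.988.
Rate = 10.61/(1 + 8.988) = 1.063 J/s.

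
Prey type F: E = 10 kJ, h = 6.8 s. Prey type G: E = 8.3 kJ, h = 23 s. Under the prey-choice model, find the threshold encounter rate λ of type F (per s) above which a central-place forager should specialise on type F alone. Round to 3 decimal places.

0.048 per s

At the threshold, the rate on type F alone equals the profitability of type G: λ·10/(1 + λ·6.8) = 8.3/23 = 0.3609.
Rearranging, λ(10 − 0.3609×6.8) = 0.3609, so λ = 0.3609/7.546 = 0.04782 per s.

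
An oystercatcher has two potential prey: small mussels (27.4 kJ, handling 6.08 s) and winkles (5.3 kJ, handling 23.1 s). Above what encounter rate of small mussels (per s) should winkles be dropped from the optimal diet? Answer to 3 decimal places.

0.009 per s

The zero-one rule: include winkles iff E₂/h₂ > λE₁/(1+λh₁). Equality gives the switch point.
λE₁h₂ = E₂ + λE₂h₁ ⇒ λ = E₂/(E₁h₂ − E₂h₁) = 5.3/(632.9 − 32.22) = 0.008823 per s.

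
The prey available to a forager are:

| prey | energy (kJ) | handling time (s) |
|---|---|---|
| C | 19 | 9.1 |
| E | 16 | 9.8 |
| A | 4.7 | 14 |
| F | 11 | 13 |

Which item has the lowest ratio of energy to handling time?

A

In descending order of E/h:
C: 19/9.1 = 2.09 kJ/s
E: 16/9.8 = 1.63 kJ/s
F: 11/13 = 0.846 kJ/s
A: 4.7/14 = 0.336 kJ/s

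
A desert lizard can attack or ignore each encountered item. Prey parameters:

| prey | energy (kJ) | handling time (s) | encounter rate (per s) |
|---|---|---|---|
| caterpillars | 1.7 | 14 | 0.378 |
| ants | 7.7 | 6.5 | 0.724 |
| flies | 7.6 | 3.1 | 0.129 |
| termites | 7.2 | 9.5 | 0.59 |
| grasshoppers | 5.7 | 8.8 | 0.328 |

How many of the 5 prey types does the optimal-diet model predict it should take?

2

Profitabilities (E/h, kJ/s): flies 2.45, ants 1.18, termites 0.758, grasshoppers 0.648, caterpillars 0.121. Add prey in this order while the next type's profitability exceeds the intake rate on those already taken.
Rate on top 1: 0.7003. ants: 1.18 > 0.7003 → include.
Rate on top 2: 1.074. termites: 0.758 < 1.074 → exclude; stop.
Optimal diet: flies, ants — 2 of 5 types.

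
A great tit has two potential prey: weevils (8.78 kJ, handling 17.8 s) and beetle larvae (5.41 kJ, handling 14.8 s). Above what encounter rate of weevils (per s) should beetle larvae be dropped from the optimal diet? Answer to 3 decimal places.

The zero-one rule: include beetle larvae iff E₂/h₂ > λE₁/(1+λh₁). Equality gives the switch point.
λE₁h₂ = E₂ + λE₂h₁ ⇒ λ = E₂/(E₁h₂ − E₂h₁) = 5.41/(129.9 − 96.3) = 0.1608 per s.

0.161 per s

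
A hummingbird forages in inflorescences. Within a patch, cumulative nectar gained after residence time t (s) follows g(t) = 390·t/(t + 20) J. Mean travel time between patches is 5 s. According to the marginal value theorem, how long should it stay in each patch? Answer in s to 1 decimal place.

10.0 s

Optimal t* satisfies g'(t*) = g(t*)/(T + t*).
g'(t) = 390·20/(t + 20)². Setting 390·20/(t+20)² = 390t/[(t+20)(5+t)] gives 20(5+t) = t(t+20), so t² = 20×5 = 100.
t* = √100 = 10 s.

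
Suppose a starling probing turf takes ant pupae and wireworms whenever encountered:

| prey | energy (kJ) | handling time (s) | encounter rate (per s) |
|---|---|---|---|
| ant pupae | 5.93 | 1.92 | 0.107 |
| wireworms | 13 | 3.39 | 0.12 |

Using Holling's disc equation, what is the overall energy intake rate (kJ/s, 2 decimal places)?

1.36 kJ/s

R = Σλ_iE_i / (1 + Σλ_ih_i)
Numerator: 0.107×5.93 + 0.12×13 = 2.195
Denominator: 1 + 0.107×1.92 + 0.12×3.39 = 1.612
R = 2.195/1.612 = 1.361 kJ/s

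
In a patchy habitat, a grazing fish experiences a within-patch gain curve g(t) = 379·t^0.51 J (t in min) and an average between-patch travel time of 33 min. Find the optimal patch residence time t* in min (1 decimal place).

Optimal t* satisfies g'(t*) = g(t*)/(T + t*).
g'(t) = 0.51·379·t^-0.49. Setting 0.51·379·t^-0.49 = 379·t^0.51/(33+t) gives 0.51(33+t) = t, so 0.49·t = 0.51×33.
t* = 0.51×33/0.49 = 34.35 min.

34.3 min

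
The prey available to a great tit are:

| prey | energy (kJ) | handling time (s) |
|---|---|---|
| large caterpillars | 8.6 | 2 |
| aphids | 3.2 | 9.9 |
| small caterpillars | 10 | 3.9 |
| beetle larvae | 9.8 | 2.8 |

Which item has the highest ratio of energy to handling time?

large caterpillars

In descending order of E/h:
large caterpillars: 8.6/2 = 4.3 kJ/s
beetle larvae: 9.8/2.8 = 3.5 kJ/s
small caterpillars: 10/3.9 = 2.56 kJ/s
aphids: 3.2/9.9 = 0.323 kJ/s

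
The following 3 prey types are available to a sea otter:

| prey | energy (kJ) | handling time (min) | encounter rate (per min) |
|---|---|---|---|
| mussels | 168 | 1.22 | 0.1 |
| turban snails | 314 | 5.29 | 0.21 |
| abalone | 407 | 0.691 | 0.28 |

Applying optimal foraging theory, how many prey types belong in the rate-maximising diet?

2

Rank by E/h (kJ/min): abalone 589, mussels 138, turban snails 59.4. Include each in turn until the next type's E/h falls below the running intake rate.
Rate on top 1: 95.49. mussels: 138 > 95.49 → include.
Rate on top 2: 99.4. turban snails: 59.4 < 99.4 → exclude; stop.
Optimal diet: abalone, mussels — 2 of 3 types.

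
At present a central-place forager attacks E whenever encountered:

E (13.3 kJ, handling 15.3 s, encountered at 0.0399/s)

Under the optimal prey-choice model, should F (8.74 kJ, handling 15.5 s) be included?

On E alone, R = ΣλE/(1+Σλh) = 0.5307/1.61 = 0.3295 kJ/s.
Profitability of F: 8.74/15.5 = 0.5639 kJ/s.
0.5639 > 0.3295, so adding F raises the average — include it.

Yes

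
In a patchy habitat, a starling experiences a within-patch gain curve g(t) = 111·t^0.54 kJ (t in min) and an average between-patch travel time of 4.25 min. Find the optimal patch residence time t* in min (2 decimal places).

Optimal t* satisfies g'(t*) = g(t*)/(T + t*).
g'(t) = 0.54·111·t^-0.46. Setting 0.54·111·t^-0.46 = 111·t^0.54/(4.25+t) gives 0.54(4.25+t) = t, so 0.46·t = 0.54×4.25.
t* = 0.54×4.25/0.46 = 4.989 min.

4.99 min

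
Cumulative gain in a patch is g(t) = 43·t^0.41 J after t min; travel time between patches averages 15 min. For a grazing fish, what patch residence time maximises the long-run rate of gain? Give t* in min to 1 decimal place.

10.4 min

Optimal t* satisfies g'(t*) = g(t*)/(T + t*).
g'(t) = 0.41·43·t^-0.59. Setting 0.41·43·t^-0.59 = 43·t^0.41/(15+t) gives 0.41(15+t) = t, so 0.59·t = 0.41×15.
t* = 0.41×15/0.59 = 10.42 min.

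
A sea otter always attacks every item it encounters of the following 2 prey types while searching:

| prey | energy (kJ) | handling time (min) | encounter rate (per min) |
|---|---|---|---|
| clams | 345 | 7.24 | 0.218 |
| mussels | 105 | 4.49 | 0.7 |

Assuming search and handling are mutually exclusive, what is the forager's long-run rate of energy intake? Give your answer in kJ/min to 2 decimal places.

R = (0.218×345 + 0.7×105) / (1 + 0.218×7.24 + 0.7×4.49) = 148.7/5.721 = 25.99 kJ/min.

25.99 kJ/min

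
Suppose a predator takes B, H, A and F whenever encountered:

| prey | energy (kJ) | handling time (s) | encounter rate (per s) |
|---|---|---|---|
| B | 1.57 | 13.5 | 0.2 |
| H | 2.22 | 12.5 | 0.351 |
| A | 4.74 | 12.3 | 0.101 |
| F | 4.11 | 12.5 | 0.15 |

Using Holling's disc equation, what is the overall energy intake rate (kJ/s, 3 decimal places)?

0.195 kJ/s

R = Σλ_iE_i / (1 + Σλ_ih_i)
Numerator: 0.2×1.57 + 0.351×2.22 + 0.101×4.74 + 0.15×4.11 = 2.188
Denominator: 1 + 0.2×13.5 + 0.351×12.5 + 0.101×12.3 + 0.15×12.5 = 11.2
R = 2.188/11.2 = 0.1953 kJ/s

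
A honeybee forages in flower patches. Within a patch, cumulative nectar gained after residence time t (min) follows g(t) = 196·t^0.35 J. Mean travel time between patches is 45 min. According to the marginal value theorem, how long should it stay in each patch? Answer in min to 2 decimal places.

Optimal t* satisfies g'(t*) = g(t*)/(T + t*).
g'(t) = 0.35·196·t^-0.65. Setting 0.35·196·t^-0.65 = 196·t^0.35/(45+t) gives 0.35(45+t) = t, so 0.65·t = 0.35×45.
t* = 0.35×45/0.65 = 24.23 min.

24.23 min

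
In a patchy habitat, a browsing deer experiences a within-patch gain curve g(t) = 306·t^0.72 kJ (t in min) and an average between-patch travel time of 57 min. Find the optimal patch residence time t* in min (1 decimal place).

146.6 min

Maximise g(t)/(T+t): set derivative to zero → g'(t)(T+t) = g(t).
g'(t) = 0.72·306·t^-0.28. Setting 0.72·306·t^-0.28 = 306·t^0.72/(57+t) gives 0.72(57+t) = t, so 0.28·t = 0.72×57.
t* = 0.72×57/0.28 = 146.6 min.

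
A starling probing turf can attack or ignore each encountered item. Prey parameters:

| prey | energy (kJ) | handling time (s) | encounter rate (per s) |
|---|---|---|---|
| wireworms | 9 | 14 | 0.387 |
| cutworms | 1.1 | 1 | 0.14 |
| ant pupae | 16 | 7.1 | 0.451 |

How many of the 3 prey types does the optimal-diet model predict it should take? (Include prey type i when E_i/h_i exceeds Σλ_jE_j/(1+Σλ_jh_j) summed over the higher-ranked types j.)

Profitabilities (E/h, kJ/s): ant pupae 2.25, cutworms 1.1, wireworms 0.643. Add prey in this order while the next type's profitability exceeds the intake rate on those already taken.
Rate on top 1: 1.717. cutworms: 1.1 < 1.717 → exclude; stop.
Optimal diet: ant pupae — 1 of 3 types.

1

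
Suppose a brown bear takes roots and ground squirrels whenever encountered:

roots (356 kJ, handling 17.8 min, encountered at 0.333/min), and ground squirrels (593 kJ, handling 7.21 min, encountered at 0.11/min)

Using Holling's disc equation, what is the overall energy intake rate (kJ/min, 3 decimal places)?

R = Σλ_iE_i / (1 + Σλ_ih_i)
Numerator: 0.333×356 + 0.11×593 = 183.8
Denominator: 1 + 0.333×17.8 + 0.11×7.21 = 7.721
R = 183.8/7.721 = 23.8 kJ/min

23.804 kJ/min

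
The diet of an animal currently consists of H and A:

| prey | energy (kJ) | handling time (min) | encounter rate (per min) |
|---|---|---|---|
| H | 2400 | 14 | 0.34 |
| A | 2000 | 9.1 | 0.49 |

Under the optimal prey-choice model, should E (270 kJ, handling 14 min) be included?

Current rate: (0.34×2400 + 0.49×2000)/(1 + 0.34×14 + 0.49×9.1) = 175.8 kJ/min.
Profitability of E: 270/14 = 19.29 kJ/min.
Since 19.29 < R, time spent handling E is better spent searching.

No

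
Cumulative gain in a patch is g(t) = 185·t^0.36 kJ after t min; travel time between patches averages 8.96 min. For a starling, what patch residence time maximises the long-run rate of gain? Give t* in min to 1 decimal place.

5.0 min

Optimal t* satisfies g'(t*) = g(t*)/(T + t*).
g'(t) = 0.36·185·t^-0.64. Setting 0.36·185·t^-0.64 = 185·t^0.36/(8.96+t) gives 0.36(8.96+t) = t, so 0.64·t = 0.36×8.96.
t* = 0.36×8.96/0.64 = 5.04 min.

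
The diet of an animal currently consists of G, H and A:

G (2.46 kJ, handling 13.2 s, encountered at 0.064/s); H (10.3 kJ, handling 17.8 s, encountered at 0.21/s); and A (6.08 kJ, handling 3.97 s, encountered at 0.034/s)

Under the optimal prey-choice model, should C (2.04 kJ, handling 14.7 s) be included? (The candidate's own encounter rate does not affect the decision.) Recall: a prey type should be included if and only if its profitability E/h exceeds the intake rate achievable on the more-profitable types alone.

No

Current rate: (0.064×2.46 + 0.21×10.3 + 0.034×6.08)/(1 + 0.064×13.2 + 0.21×17.8 + 0.034×3.97) = 0.442 kJ/s.
Profitability of C: 2.04/14.7 = 0.1388 kJ/s.
Since 0.1388 < R, time spent handling C is better spent searching.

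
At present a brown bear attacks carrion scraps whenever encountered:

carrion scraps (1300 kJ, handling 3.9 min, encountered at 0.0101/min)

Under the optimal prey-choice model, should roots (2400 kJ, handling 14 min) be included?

Yes

On carrion scraps alone, R = ΣλE/(1+Σλh) = 13.13/1.039 = 12.63 kJ/min.
Profitability of roots: 2400/14 = 171.4 kJ/min.
Since 171.4 > R, including roots increases the long-run rate.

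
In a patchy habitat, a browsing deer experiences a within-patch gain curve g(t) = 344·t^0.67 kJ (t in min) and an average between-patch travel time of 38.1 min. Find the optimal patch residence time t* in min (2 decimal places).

77.35 min

Optimal t* satisfies g'(t*) = g(t*)/(T + t*).
g'(t) = 0.67·344·t^-0.33. Setting 0.67·344·t^-0.33 = 344·t^0.67/(38.1+t) gives 0.67(38.1+t) = t, so 0.33·t = 0.67×38.1.
t* = 0.67×38.1/0.33 = 77.35 min.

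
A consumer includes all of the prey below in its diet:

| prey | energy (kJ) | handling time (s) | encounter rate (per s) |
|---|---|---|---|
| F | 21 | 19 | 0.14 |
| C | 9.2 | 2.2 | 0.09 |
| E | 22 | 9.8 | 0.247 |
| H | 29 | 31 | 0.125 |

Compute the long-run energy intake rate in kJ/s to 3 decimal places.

1.263 kJ/s

Energy encountered per unit search time: 0.14×21 + 0.09×9.2 + 0.247×22 + 0.125×29 = 12.83 kJ/s.
Handling time per unit search time: 0.14×19 + 0.09×2.2 + 0.247×9.8 + 0.125×31 = 9.154.
Rate = 12.83/(1 + 9.154) = 1.263 kJ/s.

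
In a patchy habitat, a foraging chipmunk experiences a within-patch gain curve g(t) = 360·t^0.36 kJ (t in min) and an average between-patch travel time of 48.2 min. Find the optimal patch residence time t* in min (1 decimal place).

27.1 min

By the marginal value theorem, leave when the instantaneous gain rate g'(t) equals the habitat-wide average g(t)/(T + t).
g'(t) = 0.36·360·t^-0.64. Setting 0.36·360·t^-0.64 = 360·t^0.36/(48.2+t) gives 0.36(48.2+t) = t, so 0.64·t = 0.36×48.2.
t* = 0.36×48.2/0.64 = 27.11 min.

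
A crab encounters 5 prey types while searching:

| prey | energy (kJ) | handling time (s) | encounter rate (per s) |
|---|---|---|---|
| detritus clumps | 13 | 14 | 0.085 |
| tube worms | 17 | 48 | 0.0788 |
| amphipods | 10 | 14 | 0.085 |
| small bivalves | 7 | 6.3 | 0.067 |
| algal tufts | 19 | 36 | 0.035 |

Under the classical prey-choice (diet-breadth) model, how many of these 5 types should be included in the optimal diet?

Rank by E/h (kJ/s): small bivalves 1.11, detritus clumps 0.929, amphipods 0.714, algal tufts 0.528, tube worms 0.354. Include each in turn until the next type's E/h falls below the running intake rate.
Rate on top 1: 0.3298. detritus clumps: 0.929 > 0.3298 → include.
Rate on top 2: 0.6026. amphipods: 0.714 > 0.6026 → include.
Rate on top 3: 0.6375. algal tufts: 0.528 < 0.6375 → exclude; stop.
Optimal diet: small bivalves, detritus clumps, amphipods — 3 of 5 types.

3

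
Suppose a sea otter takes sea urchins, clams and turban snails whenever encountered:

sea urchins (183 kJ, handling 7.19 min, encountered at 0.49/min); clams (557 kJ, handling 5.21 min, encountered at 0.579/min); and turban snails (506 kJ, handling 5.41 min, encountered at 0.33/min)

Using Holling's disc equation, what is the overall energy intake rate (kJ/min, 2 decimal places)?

62.11 kJ/min

R = (0.49×183 + 0.579×557 + 0.33×506) / (1 + 0.49×7.19 + 0.579×5.21 + 0.33×5.41) = 579.2/9.325 = 62.11 kJ/min.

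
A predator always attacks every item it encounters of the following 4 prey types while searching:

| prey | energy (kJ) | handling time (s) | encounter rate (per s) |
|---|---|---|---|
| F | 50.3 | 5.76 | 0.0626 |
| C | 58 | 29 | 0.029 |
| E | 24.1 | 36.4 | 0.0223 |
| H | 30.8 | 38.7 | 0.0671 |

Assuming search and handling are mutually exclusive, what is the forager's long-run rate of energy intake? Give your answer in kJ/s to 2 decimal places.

Energy encountered per unit search time: 0.0626×50.3 + 0.029×58 + 0.0223×24.1 + 0.0671×30.8 = 7.435 kJ/s.
Handling time per unit search time: 0.0626×5.76 + 0.029×29 + 0.0223×36.4 + 0.0671×38.7 = 4.61.
Rate = 7.435/(1 + 4.61) = 1.325 kJ/s.

1.33 kJ/s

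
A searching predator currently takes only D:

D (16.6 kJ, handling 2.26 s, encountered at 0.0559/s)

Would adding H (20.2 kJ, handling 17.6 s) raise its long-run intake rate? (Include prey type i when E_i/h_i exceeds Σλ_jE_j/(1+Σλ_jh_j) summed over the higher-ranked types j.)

Yes

On D alone, R = ΣλE/(1+Σλh) = 0.9279/1.126 = 0.8239 kJ/s.
Profitability of H: 20.2/17.6 = 1.148 kJ/s.
1.148 > 0.8239, so adding H raises the average — include it.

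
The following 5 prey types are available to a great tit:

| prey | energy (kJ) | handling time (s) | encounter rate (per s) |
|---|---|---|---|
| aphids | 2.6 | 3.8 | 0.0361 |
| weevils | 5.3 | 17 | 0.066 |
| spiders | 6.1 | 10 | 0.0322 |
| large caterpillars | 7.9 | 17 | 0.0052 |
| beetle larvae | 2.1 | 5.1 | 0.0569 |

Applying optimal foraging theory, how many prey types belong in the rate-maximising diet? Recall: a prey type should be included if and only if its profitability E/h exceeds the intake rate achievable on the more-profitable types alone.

E/h in descending order: aphids 0.684, spiders 0.61, large caterpillars 0.465, beetle larvae 0.412, weevils 0.312 kJ/s. The optimal diet is the largest prefix of this list for which every included type satisfies E_i/h_i > R on the types above it.
Rate on top 1: 0.08254. spiders: 0.61 > 0.08254 → include.
Rate on top 2: 0.1989. large caterpillars: 0.465 > 0.1989 → include.
Rate on top 3: 0.2141. beetle larvae: 0.412 > 0.2141 → include.
Rate on top 4: 0.2453. weevils: 0.312 > 0.2453 → include.
Optimal diet: aphids, spiders, large caterpillars, beetle larvae, weevils — 5 of 5 types.

5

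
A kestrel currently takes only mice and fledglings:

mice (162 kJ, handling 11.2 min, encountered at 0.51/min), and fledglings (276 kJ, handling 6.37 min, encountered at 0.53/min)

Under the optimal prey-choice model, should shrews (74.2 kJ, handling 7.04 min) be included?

On mice and fledglings alone, R = ΣλE/(1+Σλh) = 228.9/10.09 = 22.69 kJ/min.
shrews: E/h = 74.2/7.04 = 10.54 kJ/min.
10.54 < 22.69, so adding shrews would lower the average — exclude it.

No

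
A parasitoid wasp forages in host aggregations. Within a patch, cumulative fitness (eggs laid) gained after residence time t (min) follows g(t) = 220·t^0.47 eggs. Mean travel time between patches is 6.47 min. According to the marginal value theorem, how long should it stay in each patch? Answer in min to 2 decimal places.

5.74 min

Maximise g(t)/(T+t): set derivative to zero → g'(t)(T+t) = g(t).
g'(t) = 0.47·220·t^-0.53. Setting 0.47·220·t^-0.53 = 220·t^0.47/(6.47+t) gives 0.47(6.47+t) = t, so 0.53·t = 0.47×6.47.
t* = 0.47×6.47/0.53 = 5.738 min.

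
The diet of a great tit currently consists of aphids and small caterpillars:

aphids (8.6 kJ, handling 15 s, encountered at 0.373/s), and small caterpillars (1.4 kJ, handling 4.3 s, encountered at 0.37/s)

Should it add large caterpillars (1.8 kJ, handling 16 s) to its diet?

Intake rate on the current diet: R = (0.373×8.6 + 0.37×1.4) / (1 + 0.373×15 + 0.37×4.3) = 3.726/8.186 = 0.4551 kJ/s.
Profitability of large caterpillars: 1.8/16 = 0.1125 kJ/s.
0.1125 < 0.4551, so adding large caterpillars would lower the average — exclude it.

No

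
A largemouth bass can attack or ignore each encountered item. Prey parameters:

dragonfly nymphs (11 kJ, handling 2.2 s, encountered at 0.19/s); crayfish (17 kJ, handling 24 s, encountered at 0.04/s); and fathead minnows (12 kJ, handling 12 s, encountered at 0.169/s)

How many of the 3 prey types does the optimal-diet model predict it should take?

E/h in descending order: dragonfly nymphs 5, fathead minnows 1, crayfish 0.708 kJ/s. The optimal diet is the largest prefix of this list for which every included type satisfies E_i/h_i > R on the types above it.
Rate on top 1: 1.474. fathead minnows: 1 < 1.474 → exclude; stop.
Optimal diet: dragonfly nymphs — 1 of 3 types.

1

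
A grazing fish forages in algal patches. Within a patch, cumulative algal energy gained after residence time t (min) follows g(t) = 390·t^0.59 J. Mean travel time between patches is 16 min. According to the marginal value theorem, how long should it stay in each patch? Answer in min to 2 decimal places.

By the marginal value theorem, leave when the instantaneous gain rate g'(t) equals the habitat-wide average g(t)/(T + t).
g'(t) = 0.59·390·t^-0.41. Setting 0.59·390·t^-0.41 = 390·t^0.59/(16+t) gives 0.59(16+t) = t, so 0.41·t = 0.59×16.
t* = 0.59×16/0.41 = 23.02 min.

23.02 min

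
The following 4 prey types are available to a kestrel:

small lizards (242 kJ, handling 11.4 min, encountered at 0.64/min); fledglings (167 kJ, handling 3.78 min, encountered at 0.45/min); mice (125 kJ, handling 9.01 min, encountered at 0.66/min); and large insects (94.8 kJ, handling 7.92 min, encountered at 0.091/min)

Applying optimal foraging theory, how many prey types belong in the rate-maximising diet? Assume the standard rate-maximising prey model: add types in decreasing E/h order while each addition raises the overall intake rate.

Profitabilities (E/h, kJ/min): fledglings 44.2, small lizards 21.2, mice 13.9, large insects 12. Add prey in this order while the next type's profitability exceeds the intake rate on those already taken.
Rate on top 1: 27.82. small lizards: 21.2 < 27.82 → exclude; stop.
Optimal diet: fledglings — 1 of 4 types.

1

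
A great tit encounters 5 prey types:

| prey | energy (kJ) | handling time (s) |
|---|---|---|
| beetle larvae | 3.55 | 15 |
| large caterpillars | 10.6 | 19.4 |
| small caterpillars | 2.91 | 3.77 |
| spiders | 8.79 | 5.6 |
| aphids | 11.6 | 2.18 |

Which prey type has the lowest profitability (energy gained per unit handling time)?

beetle larvae

In descending order of E/h:
aphids: 11.6/2.18 = 5.32 kJ/s
spiders: 8.79/5.6 = 1.57 kJ/s
small caterpillars: 2.91/3.77 = 0.772 kJ/s
large caterpillars: 10.6/19.4 = 0.546 kJ/s
beetle larvae: 3.55/15 = 0.237 kJ/s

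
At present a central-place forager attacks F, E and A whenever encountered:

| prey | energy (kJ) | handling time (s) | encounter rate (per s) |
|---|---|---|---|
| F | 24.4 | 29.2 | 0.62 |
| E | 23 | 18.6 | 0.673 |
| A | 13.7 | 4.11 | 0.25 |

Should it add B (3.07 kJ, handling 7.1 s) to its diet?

No

Current rate: (0.62×24.4 + 0.673×23 + 0.25×13.7)/(1 + 0.62×29.2 + 0.673×18.6 + 0.25×4.11) = 1.042 kJ/s.
Profitability of B: 3.07/7.1 = 0.4324 kJ/s.
Since 0.4324 < R, time spent handling B is better spent searching.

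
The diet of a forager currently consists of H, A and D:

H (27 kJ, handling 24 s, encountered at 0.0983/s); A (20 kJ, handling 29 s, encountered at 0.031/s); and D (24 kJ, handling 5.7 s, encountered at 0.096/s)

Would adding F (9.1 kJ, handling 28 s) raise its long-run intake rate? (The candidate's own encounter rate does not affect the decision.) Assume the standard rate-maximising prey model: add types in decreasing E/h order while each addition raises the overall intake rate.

No

On H, A and D alone, R = ΣλE/(1+Σλh) = 5.578/4.805 = 1.161 kJ/s.
Profitability of F: 9.1/28 = 0.325 kJ/s.
Since 0.325 < R, time spent handling F is better spent searching.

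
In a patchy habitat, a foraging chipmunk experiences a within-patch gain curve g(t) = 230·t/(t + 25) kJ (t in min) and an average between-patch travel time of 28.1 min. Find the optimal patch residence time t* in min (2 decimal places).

26.50 min

Maximise g(t)/(T+t): set derivative to zero → g'(t)(T+t) = g(t).
g'(t) = 230·25/(t + 25)². Setting 230·25/(t+25)² = 230t/[(t+25)(28.1+t)] gives 25(28.1+t) = t(t+25), so t² = 25×28.1 = 702.5.
t* = √702.5 = 26.5 min.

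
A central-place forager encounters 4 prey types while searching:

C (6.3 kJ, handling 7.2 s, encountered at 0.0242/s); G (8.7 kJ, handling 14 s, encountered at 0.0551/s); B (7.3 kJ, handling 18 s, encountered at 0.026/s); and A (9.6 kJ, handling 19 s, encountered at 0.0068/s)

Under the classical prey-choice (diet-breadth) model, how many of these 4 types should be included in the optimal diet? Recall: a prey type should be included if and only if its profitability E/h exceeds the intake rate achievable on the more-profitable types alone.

Profitabilities (E/h, kJ/s): C 0.875, G 0.621, A 0.505, B 0.406. Add prey in this order while the next type's profitability exceeds the intake rate on those already taken.
Rate on top 1: 0.1298. G: 0.621 > 0.1298 → include.
Rate on top 2: 0.3247. A: 0.505 > 0.3247 → include.
Rate on top 3: 0.336. B: 0.406 > 0.336 → include.
Optimal diet: C, G, A, B — 4 of 4 types.

4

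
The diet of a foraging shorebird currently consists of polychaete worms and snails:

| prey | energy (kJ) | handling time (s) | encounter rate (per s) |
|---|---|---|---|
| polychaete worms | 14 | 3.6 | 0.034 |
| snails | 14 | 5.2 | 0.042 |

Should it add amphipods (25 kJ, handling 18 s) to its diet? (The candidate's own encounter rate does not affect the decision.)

Current rate: (0.034×14 + 0.042×14)/(1 + 0.034×3.6 + 0.042×5.2) = 0.7936 kJ/s.
Profitability of amphipods: 25/18 = 1.389 kJ/s.
1.389 > 0.7936, so adding amphipods raises the average — include it.

Yes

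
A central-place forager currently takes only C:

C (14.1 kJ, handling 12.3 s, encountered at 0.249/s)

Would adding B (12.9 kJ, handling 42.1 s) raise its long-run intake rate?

No

On C alone, R = ΣλE/(1+Σλh) = 3.511/4.063 = 0.8642 kJ/s.
Profitability of B: 12.9/42.1 = 0.3064 kJ/s.
0.3064 < 0.8642, so adding B would lower the average — exclude it.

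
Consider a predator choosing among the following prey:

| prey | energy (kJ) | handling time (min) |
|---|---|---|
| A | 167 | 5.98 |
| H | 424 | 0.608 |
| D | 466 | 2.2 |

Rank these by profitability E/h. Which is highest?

H

Profitability E/h (kJ/min): A = 167/5.98 = 27.9, H = 424/0.608 = 697, D = 466/2.2 = 212.
Ranked: H > D > A.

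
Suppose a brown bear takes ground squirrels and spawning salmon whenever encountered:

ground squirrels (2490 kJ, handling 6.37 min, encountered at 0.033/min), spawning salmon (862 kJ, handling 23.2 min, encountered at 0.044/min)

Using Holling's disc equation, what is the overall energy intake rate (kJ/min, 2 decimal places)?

R = (0.033×2490 + 0.044×862) / (1 + 0.033×6.37 + 0.044×23.2) = 120.1/2.231 = 53.83 kJ/min.

53.83 kJ/min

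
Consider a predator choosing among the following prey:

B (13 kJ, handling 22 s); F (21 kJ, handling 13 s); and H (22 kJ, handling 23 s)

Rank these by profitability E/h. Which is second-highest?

Profitability E/h (kJ/s): B = 13/22 = 0.591, F = 21/13 = 1.62, H = 22/23 = 0.957.
Ranked: F > H > B.

H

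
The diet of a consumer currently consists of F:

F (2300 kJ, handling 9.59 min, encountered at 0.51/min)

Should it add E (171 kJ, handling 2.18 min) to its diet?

On F alone, R = ΣλE/(1+Σλh) = 1173/5.891 = 199.1 kJ/min.
Profitability of E: 171/2.18 = 78.44 kJ/min.
78.44 < 199.1, so adding E would lower the average — exclude it.

No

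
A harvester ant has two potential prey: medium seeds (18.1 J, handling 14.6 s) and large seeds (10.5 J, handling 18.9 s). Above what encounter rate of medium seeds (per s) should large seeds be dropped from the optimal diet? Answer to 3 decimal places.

The zero-one rule: include large seeds iff E₂/h₂ > λE₁/(1+λh₁). Equality gives the switch point.
λE₁h₂ = E₂ + λE₂h₁ ⇒ λ = E₂/(E₁h₂ − E₂h₁) = 10.5/(342.1 − 153.3) = 0.05562 per s.

0.056 per s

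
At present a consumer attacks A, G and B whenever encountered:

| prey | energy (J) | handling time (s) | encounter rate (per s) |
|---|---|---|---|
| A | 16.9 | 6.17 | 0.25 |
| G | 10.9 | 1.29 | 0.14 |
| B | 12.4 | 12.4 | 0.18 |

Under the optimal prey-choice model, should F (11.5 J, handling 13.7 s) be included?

Current rate: (0.25×16.9 + 0.14×10.9 + 0.18×12.4)/(1 + 0.25×6.17 + 0.14×1.29 + 0.18×12.4) = 1.611 J/s.
F: E/h = 11.5/13.7 = 0.8394 J/s.
Since 0.8394 < R, time spent handling F is better spent searching.

No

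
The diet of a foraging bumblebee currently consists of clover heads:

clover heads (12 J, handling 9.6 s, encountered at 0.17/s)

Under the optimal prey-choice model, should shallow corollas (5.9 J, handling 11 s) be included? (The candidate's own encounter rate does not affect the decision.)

No

On clover heads alone, R = ΣλE/(1+Σλh) = 2.04/2.632 = 0.7751 J/s.
Profitability of shallow corollas: 5.9/11 = 0.5364 J/s.
Since 0.5364 < R, time spent handling shallow corollas is better spent searching.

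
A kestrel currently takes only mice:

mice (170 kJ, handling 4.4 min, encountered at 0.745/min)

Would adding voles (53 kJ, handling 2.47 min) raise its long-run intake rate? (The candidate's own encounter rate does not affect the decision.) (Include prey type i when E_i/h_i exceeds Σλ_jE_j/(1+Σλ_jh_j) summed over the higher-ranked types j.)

No

On mice alone, R = ΣλE/(1+Σλh) = 126.7/4.278 = 29.6 kJ/min.
voles: E/h = 53/2.47 = 21.46 kJ/min.
21.46 < 29.6, so adding voles would lower the average — exclude it.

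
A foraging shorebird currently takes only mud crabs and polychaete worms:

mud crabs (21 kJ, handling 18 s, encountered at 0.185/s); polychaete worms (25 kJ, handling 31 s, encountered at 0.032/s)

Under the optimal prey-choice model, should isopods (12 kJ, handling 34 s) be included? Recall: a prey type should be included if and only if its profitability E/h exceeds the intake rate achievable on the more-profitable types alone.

Current rate: (0.185×21 + 0.032×25)/(1 + 0.185×18 + 0.032×31) = 0.8803 kJ/s.
Profitability of isopods: 12/34 = 0.3529 kJ/s.
0.3529 < 0.8803, so adding isopods would lower the average — exclude it.

No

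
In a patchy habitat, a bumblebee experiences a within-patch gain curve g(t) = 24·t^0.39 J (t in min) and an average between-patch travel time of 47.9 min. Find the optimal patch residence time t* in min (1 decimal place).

30.6 min

Optimal t* satisfies g'(t*) = g(t*)/(T + t*).
g'(t) = 0.39·24·t^-0.61. Setting 0.39·24·t^-0.61 = 24·t^0.39/(47.9+t) gives 0.39(47.9+t) = t, so 0.61·t = 0.39×47.9.
t* = 0.39×47.9/0.61 = 30.62 min.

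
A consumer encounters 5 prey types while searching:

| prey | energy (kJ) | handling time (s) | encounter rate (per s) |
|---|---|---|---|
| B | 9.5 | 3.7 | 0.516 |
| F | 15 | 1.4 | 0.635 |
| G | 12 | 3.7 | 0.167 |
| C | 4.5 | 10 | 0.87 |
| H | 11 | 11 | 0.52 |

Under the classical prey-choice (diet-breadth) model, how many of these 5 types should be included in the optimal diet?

1

E/h in descending order: F 10.7, G 3.24, B 2.57, H 1, C 0.45 kJ/s. The optimal diet is the largest prefix of this list for which every included type satisfies E_i/h_i > R on the types above it.
Rate on top 1: 5.042. G: 3.24 < 5.042 → exclude; stop.
Optimal diet: F — 1 of 5 types.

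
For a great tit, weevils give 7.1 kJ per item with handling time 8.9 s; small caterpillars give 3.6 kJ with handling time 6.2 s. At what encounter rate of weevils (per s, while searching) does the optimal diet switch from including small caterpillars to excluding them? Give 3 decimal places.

At the threshold, the rate on weevils alone equals the profitability of small caterpillars: λ·7.1/(1 + λ·8.9) = 3.6/6.2 = 0.5806.
Rearranging, λ(7.1 − 0.5806×8.9) = 0.5806, so λ = 0.5806/1.932 = 0.3005 per s.

0.301 per s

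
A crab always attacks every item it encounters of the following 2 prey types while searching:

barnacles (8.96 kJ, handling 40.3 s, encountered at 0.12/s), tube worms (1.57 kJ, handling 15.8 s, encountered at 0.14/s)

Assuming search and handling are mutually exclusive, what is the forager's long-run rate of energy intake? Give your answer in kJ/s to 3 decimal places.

0.161 kJ/s

R = (0.12×8.96 + 0.14×1.57) / (1 + 0.12×40.3 + 0.14×15.8) = 1.295/8.048 = 0.1609 kJ/s.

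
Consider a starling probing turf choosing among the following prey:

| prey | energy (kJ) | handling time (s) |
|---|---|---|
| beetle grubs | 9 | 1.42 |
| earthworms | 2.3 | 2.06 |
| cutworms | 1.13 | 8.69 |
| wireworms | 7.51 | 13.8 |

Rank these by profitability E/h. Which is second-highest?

In descending order of E/h:
beetle grubs: 9/1.42 = 6.34 kJ/s
earthworms: 2.3/2.06 = 1.12 kJ/s
wireworms: 7.51/13.8 = 0.544 kJ/s
cutworms: 1.13/8.69 = 0.13 kJ/s

earthworms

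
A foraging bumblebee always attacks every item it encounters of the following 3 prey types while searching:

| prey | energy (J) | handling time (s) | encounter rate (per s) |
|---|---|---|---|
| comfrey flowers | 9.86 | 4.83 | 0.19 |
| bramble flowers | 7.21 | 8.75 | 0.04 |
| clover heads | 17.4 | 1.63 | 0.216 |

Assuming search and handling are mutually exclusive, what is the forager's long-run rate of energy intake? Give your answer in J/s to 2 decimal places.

Energy encountered per unit search time: 0.19×9.86 + 0.04×7.21 + 0.216×17.4 = 5.92 J/s.
Handling time per unit search time: 0.19×4.83 + 0.04×8.75 + 0.216×1.63 = 1.62.
Rate = 5.92/(1 + 1.62) = 2.26 J/s.

2.26 J/s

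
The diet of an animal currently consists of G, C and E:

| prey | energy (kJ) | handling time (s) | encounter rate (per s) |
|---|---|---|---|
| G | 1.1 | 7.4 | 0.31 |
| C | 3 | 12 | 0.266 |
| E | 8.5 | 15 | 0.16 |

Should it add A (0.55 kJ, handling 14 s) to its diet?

No

Intake rate on the current diet: R = (0.31×1.1 + 0.266×3 + 0.16×8.5) / (1 + 0.31×7.4 + 0.266×12 + 0.16×15) = 2.499/8.886 = 0.2812 kJ/s.
Profitability of A: 0.55/14 = 0.03929 kJ/s.
Since 0.03929 < R, time spent handling A is better spent searching.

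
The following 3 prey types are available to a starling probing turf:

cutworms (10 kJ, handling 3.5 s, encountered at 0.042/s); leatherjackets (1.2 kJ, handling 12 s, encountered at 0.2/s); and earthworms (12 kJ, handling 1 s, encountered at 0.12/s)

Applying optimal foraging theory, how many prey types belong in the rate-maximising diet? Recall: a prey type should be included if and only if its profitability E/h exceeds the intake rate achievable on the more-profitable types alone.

2

Profitabilities (E/h, kJ/s): earthworms 12, cutworms 2.86, leatherjackets 0.1. Add prey in this order while the next type's profitability exceeds the intake rate on those already taken.
Rate on top 1: 1.286. cutworms: 2.86 > 1.286 → include.
Rate on top 2: 1.468. leatherjackets: 0.1 < 1.468 → exclude; stop.
Optimal diet: earthworms, cutworms — 2 of 3 types.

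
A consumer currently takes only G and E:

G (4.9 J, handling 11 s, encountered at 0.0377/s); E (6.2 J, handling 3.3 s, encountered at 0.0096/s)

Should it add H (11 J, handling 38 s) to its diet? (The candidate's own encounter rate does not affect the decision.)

Intake rate on the current diet: R = (0.0377×4.9 + 0.0096×6.2) / (1 + 0.0377×11 + 0.0096×3.3) = 0.2442/1.446 = 0.1689 J/s.
Profitability of H: 11/38 = 0.2895 J/s.
0.2895 > 0.1689, so adding H raises the average — include it.

Yes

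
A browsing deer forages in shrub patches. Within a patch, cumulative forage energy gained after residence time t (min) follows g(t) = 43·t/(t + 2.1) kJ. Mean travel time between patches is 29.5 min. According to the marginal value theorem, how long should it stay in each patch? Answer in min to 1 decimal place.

By the marginal value theorem, leave when the instantaneous gain rate g'(t) equals the habitat-wide average g(t)/(T + t).
g'(t) = 43·2.1/(t + 2.1)². Setting 43·2.1/(t+2.1)² = 43t/[(t+2.1)(29.5+t)] gives 2.1(29.5+t) = t(t+2.1), so t² = 2.1×29.5 = 61.95.
t* = √61.95 = 7.871 min.

7.9 min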